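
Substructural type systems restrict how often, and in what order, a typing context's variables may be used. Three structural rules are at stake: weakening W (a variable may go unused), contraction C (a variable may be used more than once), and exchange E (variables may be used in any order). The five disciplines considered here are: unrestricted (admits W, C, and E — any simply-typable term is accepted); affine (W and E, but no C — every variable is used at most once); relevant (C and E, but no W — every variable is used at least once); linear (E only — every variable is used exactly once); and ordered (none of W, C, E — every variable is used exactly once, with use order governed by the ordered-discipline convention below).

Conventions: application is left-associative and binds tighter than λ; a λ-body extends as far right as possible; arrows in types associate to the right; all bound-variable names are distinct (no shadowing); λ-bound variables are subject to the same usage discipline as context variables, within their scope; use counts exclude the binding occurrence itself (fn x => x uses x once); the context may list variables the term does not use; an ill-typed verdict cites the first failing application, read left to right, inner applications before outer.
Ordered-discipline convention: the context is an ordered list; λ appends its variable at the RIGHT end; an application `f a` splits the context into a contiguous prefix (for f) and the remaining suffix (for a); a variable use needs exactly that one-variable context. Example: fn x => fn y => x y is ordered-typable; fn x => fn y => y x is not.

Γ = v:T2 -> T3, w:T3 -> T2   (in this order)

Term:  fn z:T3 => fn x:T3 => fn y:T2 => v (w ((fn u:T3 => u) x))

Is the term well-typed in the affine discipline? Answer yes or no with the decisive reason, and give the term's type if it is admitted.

yes — none of v, w, z, x, y, u used more than once; term : T3 -> T3 -> T2 -> T3
use counts: v: 1, w: 1, z (bound): 0, x (bound): 1, y (bound): 0, u (bound): 1
left-to-right use order: v, w, u, x
typing: ✓ — T3 -> T3 -> T2 -> T3
across the five disciplines: ordered ✗, linear ✗, affine ✓, relevant ✗, unrestricted ✓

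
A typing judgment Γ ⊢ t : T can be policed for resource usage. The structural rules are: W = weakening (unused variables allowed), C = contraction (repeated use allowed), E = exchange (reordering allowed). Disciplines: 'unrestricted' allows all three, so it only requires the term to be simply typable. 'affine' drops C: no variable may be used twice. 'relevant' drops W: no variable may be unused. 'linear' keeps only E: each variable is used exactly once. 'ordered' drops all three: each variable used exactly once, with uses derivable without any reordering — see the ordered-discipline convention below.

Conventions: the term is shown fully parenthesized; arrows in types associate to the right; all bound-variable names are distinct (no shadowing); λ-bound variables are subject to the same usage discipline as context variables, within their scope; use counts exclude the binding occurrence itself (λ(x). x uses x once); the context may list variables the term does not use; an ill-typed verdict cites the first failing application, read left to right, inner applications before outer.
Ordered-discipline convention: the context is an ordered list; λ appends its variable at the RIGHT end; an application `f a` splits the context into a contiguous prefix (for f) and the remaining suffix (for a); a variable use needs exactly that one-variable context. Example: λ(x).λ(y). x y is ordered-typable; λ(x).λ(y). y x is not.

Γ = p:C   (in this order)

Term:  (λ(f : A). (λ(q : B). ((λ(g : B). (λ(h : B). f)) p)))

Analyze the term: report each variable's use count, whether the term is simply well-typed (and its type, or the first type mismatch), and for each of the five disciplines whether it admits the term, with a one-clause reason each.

counts: p=1; f (λ-bound)=1; q (λ-bound)=0; g (λ-bound)=0; h (λ-bound)=0
use order (left to right): f, p
typing: ill-typed: argument of type C where B is required
ordered: ✗ — the type mismatch rejects it
linear: ✗ — not simply typable
affine: ✗ — fails simple typing
relevant: ✗ — a type mismatch blocks all five
unrestricted: ✗ — the type mismatch rejects it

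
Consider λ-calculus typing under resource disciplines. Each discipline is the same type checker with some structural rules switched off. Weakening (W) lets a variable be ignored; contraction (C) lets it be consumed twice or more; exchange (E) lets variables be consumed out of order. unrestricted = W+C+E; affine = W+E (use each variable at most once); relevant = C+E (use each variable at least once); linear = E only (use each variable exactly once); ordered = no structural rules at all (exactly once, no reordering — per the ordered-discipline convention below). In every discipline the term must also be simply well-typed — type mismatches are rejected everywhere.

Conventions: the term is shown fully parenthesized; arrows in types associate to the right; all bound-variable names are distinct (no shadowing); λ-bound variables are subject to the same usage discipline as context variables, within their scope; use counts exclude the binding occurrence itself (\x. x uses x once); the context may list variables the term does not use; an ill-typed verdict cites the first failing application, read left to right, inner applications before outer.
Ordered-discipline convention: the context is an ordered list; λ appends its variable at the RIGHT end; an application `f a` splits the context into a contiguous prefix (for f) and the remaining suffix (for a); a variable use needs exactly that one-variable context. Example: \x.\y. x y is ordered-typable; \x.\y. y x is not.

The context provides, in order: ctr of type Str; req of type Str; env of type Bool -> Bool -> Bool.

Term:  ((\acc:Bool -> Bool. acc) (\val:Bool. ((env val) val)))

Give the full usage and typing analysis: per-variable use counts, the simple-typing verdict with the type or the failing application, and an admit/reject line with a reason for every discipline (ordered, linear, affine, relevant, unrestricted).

counts: ctr=0; req=0; env=1; acc [bound]=1; val [bound]=2
uses in reading order: acc, env, val, val
typing: well-typed — term : Bool -> Bool
ordered: ✗, uses contraction: val ×2; unused: ctr, req — weakening required
linear: ✗, uses contraction: val ×2; unused: ctr, req — weakening required
affine: ✗, uses contraction: val ×2
relevant: ✗, unused: ctr, req — weakening required
unrestricted: ✓, well-typed at Bool -> Bool; no restrictions here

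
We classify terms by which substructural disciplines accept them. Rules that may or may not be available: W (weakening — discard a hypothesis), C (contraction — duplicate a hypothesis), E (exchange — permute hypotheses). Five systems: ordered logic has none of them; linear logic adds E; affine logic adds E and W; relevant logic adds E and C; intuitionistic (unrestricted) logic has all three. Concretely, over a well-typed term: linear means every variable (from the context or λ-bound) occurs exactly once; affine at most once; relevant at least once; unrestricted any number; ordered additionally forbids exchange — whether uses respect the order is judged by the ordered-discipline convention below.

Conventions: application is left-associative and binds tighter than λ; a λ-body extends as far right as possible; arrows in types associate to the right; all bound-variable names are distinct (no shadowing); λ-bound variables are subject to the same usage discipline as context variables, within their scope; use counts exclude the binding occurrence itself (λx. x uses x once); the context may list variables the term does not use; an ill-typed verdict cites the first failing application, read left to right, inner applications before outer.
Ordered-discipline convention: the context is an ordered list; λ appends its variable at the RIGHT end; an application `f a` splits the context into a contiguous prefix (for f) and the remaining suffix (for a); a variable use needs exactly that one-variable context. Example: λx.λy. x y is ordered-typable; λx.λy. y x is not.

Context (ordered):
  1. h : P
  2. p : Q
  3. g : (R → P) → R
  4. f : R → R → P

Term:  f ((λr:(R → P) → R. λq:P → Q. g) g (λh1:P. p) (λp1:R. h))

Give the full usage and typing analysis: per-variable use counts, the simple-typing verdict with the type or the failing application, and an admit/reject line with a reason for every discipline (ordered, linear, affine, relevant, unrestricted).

usage: h=1, p=1, g=2, f=1, r (λ-bound)=0, q (λ-bound)=0, h1 (λ-bound)=0, p1 (λ-bound)=0
use order (left to right): f, g, g, p, h
typing: well-typed at R → P
ordered: ✗ — needs contraction — g ×2; r, q, h1, p1 never used (weakening)
linear: ✗ — needs contraction — g ×2; r, q, h1, p1 never used (weakening)
affine: ✗ — needs contraction — g ×2
relevant: ✗ — r, q, h1, p1 never used (weakening)
unrestricted: ✓ — well-typed at R → P; no restrictions here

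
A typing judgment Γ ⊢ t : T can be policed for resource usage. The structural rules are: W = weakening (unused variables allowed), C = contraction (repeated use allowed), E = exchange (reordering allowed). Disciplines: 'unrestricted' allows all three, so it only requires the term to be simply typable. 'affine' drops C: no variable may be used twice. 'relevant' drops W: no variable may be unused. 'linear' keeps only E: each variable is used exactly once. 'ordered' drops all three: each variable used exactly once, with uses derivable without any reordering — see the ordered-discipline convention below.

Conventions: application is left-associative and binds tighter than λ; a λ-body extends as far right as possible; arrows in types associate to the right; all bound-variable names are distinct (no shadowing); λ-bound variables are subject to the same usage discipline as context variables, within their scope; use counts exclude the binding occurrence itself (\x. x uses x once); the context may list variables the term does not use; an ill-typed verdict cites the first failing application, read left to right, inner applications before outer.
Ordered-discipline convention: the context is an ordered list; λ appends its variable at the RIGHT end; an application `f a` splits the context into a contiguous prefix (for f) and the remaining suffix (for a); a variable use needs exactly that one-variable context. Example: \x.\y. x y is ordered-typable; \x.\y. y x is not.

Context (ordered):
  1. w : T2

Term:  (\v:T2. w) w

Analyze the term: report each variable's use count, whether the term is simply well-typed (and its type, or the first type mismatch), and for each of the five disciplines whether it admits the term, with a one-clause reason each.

usage: w: 2, v (bound): 0
left-to-right use order: w, w
typing: well-typed at T2
ordered: ✗, repeated use of w ×2; v never used (weakening)
linear: ✗, repeated use of w ×2; v never used (weakening)
affine: ✗, repeated use of w ×2
relevant: ✗, v never used (weakening)
unrestricted: ✓, well-typed at T2; no restrictions here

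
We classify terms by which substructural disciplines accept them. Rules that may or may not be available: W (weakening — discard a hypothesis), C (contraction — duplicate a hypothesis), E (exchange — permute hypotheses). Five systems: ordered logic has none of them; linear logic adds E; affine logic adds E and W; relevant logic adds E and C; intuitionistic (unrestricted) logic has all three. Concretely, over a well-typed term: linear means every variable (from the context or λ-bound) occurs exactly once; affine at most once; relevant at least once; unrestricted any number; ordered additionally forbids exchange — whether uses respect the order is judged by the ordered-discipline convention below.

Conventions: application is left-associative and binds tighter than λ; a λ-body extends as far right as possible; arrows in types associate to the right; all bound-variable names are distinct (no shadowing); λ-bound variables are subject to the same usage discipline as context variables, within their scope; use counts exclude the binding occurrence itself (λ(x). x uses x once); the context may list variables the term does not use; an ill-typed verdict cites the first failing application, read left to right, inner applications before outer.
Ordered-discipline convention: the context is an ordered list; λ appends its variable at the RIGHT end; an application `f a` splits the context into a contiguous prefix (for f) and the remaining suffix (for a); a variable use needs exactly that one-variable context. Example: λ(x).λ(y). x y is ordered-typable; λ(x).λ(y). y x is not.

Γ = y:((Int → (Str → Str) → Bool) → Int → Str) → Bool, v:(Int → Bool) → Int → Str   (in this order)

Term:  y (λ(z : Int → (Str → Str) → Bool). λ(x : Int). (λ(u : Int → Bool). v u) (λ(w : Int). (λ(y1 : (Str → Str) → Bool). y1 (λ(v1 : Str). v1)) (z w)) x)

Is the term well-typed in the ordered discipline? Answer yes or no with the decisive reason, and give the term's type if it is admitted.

yes — y, v, z, x, u, w, y1, v1 once each; derivable with no W/C/E; term : Bool
variable uses: y ×1; v ×1; z [bound] ×1; x [bound] ×1; u [bound] ×1; w [bound] ×1; y1 [bound] ×1; v1 [bound] ×1
use order (left to right): y, v, u, y1, v1, z, w, x
typing: well-typed — term : Bool
per-discipline verdicts: ordered ✓, linear ✓, affine ✓, relevant ✓, unrestricted ✓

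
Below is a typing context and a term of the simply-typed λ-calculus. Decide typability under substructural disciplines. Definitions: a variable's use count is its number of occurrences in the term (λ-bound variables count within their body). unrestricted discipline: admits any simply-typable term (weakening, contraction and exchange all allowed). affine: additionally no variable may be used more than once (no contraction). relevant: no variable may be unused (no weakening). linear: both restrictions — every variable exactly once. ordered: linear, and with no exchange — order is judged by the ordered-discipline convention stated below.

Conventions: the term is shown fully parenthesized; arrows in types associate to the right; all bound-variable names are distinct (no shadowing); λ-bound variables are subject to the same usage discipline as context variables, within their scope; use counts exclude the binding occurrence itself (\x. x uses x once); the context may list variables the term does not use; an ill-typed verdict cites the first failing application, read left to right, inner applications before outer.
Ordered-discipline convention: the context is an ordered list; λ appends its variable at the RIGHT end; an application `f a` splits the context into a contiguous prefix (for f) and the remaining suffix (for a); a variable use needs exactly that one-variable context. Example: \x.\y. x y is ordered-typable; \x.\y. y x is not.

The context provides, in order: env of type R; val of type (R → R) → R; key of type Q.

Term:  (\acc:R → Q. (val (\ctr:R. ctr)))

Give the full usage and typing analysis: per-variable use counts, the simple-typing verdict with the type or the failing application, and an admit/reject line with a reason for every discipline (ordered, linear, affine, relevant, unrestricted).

usage: env ×0, val ×1, key ×0, acc [bound] ×0, ctr [bound] ×1
use order (left to right): val, ctr
typing: ✓ — (R → Q) → R
ordered: ✗ — env, key, acc never used (weakening)
linear: ✗ — env, key, acc never used (weakening)
affine: ✓ — at most one use each (env, val, key, acc, ctr)
relevant: ✗ — env, key, acc never used (weakening)
unrestricted: ✓ — type-checks ((R → Q) → R) and nothing is barred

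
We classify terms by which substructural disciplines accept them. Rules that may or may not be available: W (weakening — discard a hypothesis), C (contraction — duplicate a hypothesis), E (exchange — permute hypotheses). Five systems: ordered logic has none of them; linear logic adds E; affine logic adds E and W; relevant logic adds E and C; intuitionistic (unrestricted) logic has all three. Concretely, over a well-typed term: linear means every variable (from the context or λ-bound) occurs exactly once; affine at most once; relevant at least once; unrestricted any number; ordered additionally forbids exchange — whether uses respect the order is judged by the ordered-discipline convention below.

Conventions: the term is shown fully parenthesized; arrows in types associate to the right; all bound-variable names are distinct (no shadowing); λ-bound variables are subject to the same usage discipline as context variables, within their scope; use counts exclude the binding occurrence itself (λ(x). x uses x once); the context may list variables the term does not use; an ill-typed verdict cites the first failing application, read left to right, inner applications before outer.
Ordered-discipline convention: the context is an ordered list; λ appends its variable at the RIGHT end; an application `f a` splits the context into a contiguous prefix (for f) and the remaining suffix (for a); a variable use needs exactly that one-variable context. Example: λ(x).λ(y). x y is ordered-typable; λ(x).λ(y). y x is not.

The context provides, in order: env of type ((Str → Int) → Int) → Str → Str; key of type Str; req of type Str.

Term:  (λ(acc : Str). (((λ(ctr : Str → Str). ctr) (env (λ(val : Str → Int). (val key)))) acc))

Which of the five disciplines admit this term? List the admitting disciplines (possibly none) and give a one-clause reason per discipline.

admitting disciplines: affine, unrestricted
use counts: env: 1×; key: 1×; req: 0×; acc (λ-bound): 1×; ctr (λ-bound): 1×; val (λ-bound): 1×
uses in reading order: ctr, env, val, key, acc
typing: ✓ — Str → Str
ordered: ✗, req left unused
linear: ✗, req left unused
affine: ✓, none of env, key, req, acc, ctr, val used more than once
relevant: ✗, req left unused
unrestricted: ✓, typability at Str → Str is all that's needed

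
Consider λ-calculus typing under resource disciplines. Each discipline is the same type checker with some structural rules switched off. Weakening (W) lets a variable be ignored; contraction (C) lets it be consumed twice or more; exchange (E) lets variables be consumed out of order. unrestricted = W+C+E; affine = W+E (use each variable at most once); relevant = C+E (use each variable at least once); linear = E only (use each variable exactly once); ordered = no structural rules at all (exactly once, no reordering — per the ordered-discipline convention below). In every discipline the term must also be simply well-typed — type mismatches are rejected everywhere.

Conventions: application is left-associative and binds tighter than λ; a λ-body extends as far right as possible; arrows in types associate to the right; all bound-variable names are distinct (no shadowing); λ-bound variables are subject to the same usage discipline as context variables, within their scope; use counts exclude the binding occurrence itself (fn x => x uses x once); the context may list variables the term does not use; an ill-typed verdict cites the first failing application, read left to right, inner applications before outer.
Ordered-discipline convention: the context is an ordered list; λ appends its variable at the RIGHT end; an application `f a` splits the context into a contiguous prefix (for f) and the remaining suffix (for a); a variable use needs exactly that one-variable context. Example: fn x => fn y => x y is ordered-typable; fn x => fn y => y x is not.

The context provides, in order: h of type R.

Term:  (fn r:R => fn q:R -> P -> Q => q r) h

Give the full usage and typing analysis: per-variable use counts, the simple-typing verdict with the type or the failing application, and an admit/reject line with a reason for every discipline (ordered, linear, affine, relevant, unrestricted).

counts: h: 1, r (bound): 1, q (bound): 1
left-to-right use order: q, r, h
typing: ✓ — (R -> P -> Q) -> P -> Q
ordered: ✗ — no ordered split (uses run q, r, h)
linear: ✓ — single use per variable (h, r, q)
affine: ✓ — none of h, r, q used more than once
relevant: ✓ — every one of h, r, q appears
unrestricted: ✓ — type-checks ((R -> P -> Q) -> P -> Q) and nothing is barred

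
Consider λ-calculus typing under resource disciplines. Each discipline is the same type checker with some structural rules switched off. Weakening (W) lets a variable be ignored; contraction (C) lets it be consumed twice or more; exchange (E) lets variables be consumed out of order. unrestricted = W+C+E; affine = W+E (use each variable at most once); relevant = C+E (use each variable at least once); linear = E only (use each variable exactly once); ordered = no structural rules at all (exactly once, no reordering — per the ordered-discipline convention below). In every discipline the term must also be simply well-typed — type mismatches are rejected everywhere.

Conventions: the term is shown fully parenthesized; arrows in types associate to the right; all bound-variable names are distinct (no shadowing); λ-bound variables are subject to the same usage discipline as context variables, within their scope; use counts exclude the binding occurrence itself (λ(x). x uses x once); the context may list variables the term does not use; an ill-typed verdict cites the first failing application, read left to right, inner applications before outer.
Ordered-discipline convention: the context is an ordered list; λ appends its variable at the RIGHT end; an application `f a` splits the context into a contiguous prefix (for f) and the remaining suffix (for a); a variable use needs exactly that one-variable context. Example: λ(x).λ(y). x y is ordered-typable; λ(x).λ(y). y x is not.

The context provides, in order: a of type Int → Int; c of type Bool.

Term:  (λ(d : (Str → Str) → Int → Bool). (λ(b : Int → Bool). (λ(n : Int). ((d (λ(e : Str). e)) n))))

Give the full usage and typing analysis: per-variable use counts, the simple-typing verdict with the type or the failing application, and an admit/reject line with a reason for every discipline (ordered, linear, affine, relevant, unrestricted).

variable uses: a: 0×; c: 0×; d (bound): 1×; b (bound): 0×; n (bound): 1×; e (bound): 1×
order of uses: d, e, n
typing: the term checks, with type ((Str → Str) → Int → Bool) → (Int → Bool) → Int → Bool
ordered: ✗ — a, c, b never used (weakening)
linear: ✗ — a, c, b never used (weakening)
affine: ✓ — at most one use each (a, c, d, b, n, e)
relevant: ✗ — a, c, b never used (weakening)
unrestricted: ✓ — well-typed at ((Str → Str) → Int → Bool) → (Int → Bool) → Int → Bool; no restrictions here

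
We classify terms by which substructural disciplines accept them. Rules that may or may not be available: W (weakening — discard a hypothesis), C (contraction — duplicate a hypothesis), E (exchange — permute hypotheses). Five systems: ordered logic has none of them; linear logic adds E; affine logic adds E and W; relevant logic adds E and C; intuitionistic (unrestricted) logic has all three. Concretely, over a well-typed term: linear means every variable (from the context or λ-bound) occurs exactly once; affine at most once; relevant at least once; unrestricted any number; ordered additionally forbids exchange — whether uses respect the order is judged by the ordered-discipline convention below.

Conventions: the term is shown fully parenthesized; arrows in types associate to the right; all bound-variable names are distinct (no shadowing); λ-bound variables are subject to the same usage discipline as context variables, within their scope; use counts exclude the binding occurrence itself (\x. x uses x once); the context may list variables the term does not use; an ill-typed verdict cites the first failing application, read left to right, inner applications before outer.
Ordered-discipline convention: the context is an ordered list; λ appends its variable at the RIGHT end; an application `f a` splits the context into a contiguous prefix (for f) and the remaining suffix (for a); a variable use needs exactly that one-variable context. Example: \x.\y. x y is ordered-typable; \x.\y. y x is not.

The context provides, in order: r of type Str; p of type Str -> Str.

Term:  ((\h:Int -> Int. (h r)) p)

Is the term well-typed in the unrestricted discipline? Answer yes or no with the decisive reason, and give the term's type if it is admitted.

no — fails simple typing
usage: r=1; p=1; h [bound]=1
order of uses: h, r, p
typing: ill-typed: an application expects Int but receives Str
across the five disciplines: ordered ✗, linear ✗, affine ✗, relevant ✗, unrestricted ✗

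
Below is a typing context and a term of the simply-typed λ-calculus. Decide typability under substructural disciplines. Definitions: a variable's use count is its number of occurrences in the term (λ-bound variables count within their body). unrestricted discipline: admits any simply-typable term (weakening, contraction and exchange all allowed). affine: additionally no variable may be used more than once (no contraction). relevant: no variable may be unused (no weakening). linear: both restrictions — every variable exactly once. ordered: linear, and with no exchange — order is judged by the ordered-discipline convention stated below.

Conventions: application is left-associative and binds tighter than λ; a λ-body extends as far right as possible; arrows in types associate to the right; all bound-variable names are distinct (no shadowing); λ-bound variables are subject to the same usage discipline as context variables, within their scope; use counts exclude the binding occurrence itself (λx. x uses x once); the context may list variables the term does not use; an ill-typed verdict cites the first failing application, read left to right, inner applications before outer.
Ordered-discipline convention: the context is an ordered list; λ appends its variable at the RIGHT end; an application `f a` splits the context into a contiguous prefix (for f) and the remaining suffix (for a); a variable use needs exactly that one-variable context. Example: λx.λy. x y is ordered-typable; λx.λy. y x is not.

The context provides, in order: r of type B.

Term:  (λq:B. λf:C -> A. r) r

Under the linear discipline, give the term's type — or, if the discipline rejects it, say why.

not well-typed under linear — uses contraction: r ×2; q, f never used (weakening)
use counts: r ×2, q (λ-bound) ×0, f (λ-bound) ×0
order of uses: r, r
typing: well-typed — term : (C -> A) -> B
summary: ordered ✗ · linear ✗ · affine ✗ · relevant ✗ · unrestricted ✓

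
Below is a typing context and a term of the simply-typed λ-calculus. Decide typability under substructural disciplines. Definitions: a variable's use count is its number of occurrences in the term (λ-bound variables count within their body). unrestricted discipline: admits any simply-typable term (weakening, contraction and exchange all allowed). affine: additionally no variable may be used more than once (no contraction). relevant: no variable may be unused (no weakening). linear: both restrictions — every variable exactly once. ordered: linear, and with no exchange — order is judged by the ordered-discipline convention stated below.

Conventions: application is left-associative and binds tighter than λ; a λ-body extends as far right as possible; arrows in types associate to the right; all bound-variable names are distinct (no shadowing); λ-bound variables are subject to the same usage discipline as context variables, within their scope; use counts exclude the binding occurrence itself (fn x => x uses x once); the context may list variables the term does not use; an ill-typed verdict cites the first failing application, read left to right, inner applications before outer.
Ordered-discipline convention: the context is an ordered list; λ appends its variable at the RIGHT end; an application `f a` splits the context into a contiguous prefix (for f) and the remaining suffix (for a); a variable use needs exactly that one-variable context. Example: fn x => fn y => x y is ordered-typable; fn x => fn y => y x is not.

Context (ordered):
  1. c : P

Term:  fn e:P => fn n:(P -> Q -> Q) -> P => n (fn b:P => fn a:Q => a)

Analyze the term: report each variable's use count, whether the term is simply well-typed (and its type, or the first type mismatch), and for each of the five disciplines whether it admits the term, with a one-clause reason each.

counts: c ×0; e [bound] ×0; n [bound] ×1; b [bound] ×0; a [bound] ×1
order of uses: n, a
typing: the term checks, with type P -> ((P -> Q -> Q) -> P) -> P
ordered: ✗ — needs weakening: c, e, b unused
linear: ✗ — needs weakening: c, e, b unused
affine: ✓ — c, e, n, b, a: no repeats, contraction unneeded
relevant: ✗ — needs weakening: c, e, b unused
unrestricted: ✓ — type-checks (P -> ((P -> Q -> Q) -> P) -> P) and nothing is barred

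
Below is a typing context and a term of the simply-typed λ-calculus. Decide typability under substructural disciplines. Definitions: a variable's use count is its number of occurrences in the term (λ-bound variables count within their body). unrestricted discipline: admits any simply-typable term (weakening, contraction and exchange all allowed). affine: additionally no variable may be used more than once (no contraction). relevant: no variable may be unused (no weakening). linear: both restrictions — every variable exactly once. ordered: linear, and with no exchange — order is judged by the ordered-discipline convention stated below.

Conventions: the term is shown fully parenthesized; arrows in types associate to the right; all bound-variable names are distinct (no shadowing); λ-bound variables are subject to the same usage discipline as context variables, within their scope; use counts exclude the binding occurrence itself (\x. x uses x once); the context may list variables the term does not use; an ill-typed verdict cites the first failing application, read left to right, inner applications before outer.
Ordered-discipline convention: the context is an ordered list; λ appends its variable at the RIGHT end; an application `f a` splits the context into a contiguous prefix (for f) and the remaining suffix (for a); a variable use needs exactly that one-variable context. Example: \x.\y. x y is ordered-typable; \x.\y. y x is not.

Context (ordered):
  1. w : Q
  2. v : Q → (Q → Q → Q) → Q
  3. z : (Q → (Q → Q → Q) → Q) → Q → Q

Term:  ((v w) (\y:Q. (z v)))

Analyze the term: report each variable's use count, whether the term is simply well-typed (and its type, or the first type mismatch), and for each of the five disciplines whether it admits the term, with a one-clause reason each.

counts: w: 1, v: 2, z: 1, y (bound): 0
uses in reading order: v, w, z, v
typing: well-typed — term : Q
ordered: ✗ — v ×2 used more than once (contraction); y left unused
linear: ✗ — v ×2 used more than once (contraction); y left unused
affine: ✗ — v ×2 used more than once (contraction)
relevant: ✗ — y left unused
unrestricted: ✓ — simply typable at Q; W, C, E all held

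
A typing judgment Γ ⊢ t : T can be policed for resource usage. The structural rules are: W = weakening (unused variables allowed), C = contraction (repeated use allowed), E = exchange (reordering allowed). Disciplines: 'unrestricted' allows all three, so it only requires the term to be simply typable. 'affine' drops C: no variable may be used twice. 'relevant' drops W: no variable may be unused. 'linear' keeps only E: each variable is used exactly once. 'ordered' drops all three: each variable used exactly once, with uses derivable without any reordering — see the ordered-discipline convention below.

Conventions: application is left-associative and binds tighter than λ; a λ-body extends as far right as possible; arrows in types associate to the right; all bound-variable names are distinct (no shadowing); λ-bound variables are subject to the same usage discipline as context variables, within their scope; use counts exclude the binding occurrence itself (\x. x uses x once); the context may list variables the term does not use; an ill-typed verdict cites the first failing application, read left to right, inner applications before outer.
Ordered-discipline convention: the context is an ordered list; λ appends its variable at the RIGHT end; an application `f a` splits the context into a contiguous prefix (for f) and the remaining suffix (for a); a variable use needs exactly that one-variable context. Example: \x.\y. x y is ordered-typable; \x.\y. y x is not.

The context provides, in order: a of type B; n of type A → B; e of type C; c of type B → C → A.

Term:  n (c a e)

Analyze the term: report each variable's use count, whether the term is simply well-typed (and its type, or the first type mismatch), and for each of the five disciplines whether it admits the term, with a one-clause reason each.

counts: a=1; n=1; e=1; c=1
order of uses: n, c, a, e
typing: well-typed at B
ordered: ✗, needs exchange: uses follow n, c, a, e
linear: ✓, single use per variable (a, n, e, c)
affine: ✓, no duplicate uses among a, n, e, c
relevant: ✓, none of a, n, e, c goes unused
unrestricted: ✓, simply typable at B; W, C, E all held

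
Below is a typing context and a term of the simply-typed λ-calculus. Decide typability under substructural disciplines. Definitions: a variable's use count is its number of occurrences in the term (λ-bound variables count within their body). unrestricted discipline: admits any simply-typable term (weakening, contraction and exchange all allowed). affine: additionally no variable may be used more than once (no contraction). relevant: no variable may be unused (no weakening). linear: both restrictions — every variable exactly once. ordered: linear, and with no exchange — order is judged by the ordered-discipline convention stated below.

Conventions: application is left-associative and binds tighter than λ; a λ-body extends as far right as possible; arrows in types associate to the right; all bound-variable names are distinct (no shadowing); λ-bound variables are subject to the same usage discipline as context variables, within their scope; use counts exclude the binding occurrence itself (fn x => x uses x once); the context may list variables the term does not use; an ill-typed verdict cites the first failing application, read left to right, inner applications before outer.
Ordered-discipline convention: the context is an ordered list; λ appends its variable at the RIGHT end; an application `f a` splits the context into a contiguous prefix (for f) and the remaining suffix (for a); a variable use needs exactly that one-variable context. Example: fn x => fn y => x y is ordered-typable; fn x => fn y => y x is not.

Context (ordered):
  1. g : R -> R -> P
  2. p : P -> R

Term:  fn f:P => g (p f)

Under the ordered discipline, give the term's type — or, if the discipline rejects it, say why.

term : P -> R -> P
use counts: g: 1×, p: 1×, f (bound): 1×
uses in reading order: g, p, f
typing: the term checks, with type P -> R -> P
per-discipline verdicts: ordered ✓, linear ✓, affine ✓, relevant ✓, unrestricted ✓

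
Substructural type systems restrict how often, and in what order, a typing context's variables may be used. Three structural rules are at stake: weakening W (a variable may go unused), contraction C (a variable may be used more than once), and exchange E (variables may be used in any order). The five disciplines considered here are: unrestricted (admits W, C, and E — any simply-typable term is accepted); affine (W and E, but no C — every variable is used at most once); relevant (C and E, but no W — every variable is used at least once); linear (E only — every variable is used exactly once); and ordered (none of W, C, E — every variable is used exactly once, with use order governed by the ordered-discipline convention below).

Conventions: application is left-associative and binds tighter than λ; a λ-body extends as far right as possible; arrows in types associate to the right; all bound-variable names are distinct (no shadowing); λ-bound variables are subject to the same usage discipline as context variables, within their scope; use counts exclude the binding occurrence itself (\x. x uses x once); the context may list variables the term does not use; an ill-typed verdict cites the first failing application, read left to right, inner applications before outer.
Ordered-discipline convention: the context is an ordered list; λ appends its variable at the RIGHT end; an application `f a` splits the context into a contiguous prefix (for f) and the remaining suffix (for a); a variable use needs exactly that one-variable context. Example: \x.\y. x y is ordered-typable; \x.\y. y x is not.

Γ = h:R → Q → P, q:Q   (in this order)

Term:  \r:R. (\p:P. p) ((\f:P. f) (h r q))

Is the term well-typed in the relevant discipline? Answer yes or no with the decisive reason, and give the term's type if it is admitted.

yes — h, q, r, p, f: all used, weakening unneeded; term : R → P
use counts: h ×1, q ×1, r (bound) ×1, p (bound) ×1, f (bound) ×1
use order (left to right): p, f, h, r, q
typing: well-typed at R → P
per-discipline verdicts: ordered ✗; linear ✓; affine ✓; relevant ✓; unrestricted ✓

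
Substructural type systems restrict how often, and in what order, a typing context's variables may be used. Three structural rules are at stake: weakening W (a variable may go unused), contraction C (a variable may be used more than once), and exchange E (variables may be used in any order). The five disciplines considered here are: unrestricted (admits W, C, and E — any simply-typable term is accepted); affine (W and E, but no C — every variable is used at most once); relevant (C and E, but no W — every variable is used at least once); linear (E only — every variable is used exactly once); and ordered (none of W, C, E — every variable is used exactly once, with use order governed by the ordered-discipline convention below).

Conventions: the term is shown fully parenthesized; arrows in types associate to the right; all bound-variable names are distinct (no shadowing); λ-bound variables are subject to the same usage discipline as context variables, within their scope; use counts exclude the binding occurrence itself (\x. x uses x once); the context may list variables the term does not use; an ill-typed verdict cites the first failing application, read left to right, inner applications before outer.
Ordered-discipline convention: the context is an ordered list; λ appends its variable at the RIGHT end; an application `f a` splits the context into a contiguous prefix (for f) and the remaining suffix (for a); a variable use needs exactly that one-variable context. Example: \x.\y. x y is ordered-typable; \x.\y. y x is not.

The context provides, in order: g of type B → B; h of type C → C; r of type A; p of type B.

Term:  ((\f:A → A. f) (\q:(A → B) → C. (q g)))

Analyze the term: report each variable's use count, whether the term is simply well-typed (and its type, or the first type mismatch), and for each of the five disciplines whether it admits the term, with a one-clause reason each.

usage: g ×1, h ×0, r ×0, p ×0, f (λ-bound) ×1, q (λ-bound) ×1
left-to-right use order: f, q, g
typing: ill-typed: argument of type B → B where A → B is required
ordered ✗ (a type mismatch blocks all five)
linear ✗ (the type mismatch rejects it)
affine ✗ (not simply typable)
relevant ✗ (fails simple typing)
unrestricted ✗ (a type mismatch blocks all five)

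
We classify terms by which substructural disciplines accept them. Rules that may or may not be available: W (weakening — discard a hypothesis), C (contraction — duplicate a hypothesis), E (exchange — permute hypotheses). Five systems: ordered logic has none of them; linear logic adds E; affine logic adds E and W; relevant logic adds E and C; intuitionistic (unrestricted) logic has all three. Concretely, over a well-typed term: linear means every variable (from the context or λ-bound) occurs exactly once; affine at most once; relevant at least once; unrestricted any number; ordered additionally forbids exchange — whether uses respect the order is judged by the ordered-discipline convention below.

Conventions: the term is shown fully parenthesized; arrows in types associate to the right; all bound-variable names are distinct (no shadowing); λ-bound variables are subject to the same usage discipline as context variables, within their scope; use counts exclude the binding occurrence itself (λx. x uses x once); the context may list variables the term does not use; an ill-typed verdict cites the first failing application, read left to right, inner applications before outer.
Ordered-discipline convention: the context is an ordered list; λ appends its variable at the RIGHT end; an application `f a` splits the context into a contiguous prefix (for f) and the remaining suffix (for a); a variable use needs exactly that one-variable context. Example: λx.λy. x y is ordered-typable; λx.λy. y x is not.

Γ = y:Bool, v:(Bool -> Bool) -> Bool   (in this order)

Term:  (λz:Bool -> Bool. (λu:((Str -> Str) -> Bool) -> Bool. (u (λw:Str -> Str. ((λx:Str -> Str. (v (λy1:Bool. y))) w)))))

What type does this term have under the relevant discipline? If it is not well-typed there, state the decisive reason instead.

not well-typed under relevant — z, x, y1 left unused
variable uses: y ×1, v ×1, z [bound] ×0, u [bound] ×1, w [bound] ×1, x [bound] ×0, y1 [bound] ×0
order of uses: u, v, y, w
typing: the term checks, with type (Bool -> Bool) -> (((Str -> Str) -> Bool) -> Bool) -> Bool
per-discipline verdicts: ordered ✗ | linear ✗ | affine ✓ | relevant ✗ | unrestricted ✓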